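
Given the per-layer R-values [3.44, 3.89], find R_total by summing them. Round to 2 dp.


R_total = 3.44 + 3.89 = 7.33

7.33


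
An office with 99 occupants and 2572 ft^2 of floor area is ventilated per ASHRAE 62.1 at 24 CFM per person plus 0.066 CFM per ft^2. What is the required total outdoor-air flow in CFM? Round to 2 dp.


Total = 99*24 + 2572*0.066 = 2545.75 CFM

2545.75 CFM


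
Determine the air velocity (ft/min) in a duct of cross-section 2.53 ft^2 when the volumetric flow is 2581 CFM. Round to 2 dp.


V = 2581 / 2.53 = 1020.16 ft/min

1020.16 ft/min


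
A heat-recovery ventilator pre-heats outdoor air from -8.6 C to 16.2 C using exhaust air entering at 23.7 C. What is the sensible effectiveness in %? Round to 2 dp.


eff = (16.2-(-8.6))/(23.7-(-8.6))*100 = 76.78 %

76.78 %


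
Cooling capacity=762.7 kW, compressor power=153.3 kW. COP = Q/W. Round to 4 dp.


COP = 762.7 / 153.3 = 4.9752

4.9752


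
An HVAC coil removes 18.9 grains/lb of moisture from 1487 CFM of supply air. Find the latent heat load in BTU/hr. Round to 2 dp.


Q = 0.68 * 1487 * 18.9 = 19110.92 BTU/hr

19110.92 BTU/hr


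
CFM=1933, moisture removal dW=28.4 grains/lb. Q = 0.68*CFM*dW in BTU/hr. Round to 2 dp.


Q = 0.68 * 1933 * 28.4 = 37330.10 BTU/hr

37330.10 BTU/hr


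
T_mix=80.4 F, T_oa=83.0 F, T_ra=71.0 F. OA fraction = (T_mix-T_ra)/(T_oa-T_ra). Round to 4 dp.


frac = (80.4 - 71.0) / (83.0 - 71.0) = 0.7833

0.7833


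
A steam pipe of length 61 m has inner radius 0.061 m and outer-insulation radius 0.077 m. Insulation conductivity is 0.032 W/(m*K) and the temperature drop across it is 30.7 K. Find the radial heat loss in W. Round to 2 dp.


Q = 2*pi*0.032*61*30.7/ln(0.077/0.061) = 1616.48 W

1616.48 W


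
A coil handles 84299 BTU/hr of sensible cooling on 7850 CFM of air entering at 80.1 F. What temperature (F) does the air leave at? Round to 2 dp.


dT = 84299/(1.08*7850) = 9.9433
T_leave = 80.1 - 9.9433 = 70.16 F

70.16 F


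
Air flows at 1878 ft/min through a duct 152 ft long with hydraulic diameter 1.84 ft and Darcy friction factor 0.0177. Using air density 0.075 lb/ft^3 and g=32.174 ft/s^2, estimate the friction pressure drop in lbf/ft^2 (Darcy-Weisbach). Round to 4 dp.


v_fps = 1878/60 = 31.3 ft/s
dp = 0.0177*(152/1.84)*0.075*31.3^2/(2*32.174) = 1.6696 lbf/ft^2

1.6696 lbf/ft^2


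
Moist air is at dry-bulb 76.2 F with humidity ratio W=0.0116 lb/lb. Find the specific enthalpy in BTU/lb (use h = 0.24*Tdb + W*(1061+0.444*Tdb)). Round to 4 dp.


h = 0.24*76.2 + 0.0116*(1061+0.444*76.2) = 30.9881 BTU/lb

30.9881 BTU/lb


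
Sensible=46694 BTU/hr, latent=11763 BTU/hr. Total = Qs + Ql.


Qt = 46694 + 11763 = 58457 BTU/hr

58457 BTU/hr


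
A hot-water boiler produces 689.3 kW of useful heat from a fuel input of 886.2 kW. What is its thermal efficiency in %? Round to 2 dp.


eta = (689.3/886.2)*100 = 77.78 %

77.78 %


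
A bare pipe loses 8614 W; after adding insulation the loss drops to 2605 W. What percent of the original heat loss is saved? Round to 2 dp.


Savings = ((8614-2605)/8614)*100 = 69.76 %

69.76 %


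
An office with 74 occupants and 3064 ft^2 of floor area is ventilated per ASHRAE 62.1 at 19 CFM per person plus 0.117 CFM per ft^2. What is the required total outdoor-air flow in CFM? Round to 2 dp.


Total = 74*19 + 3064*0.117 = 1764.49 CFM

1764.49 CFM


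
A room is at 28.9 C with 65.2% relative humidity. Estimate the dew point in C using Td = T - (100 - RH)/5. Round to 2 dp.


Td = 28.9 - (100-65.2)/5 = 21.94 C

21.94 C


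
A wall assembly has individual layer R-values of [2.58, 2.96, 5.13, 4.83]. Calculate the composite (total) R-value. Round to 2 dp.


R_total = 2.58 + 2.96 + 5.13 + 4.83 = 15.50

15.50


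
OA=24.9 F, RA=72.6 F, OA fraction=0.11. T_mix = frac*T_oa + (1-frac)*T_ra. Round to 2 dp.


T_mix = 0.11*24.9 + 0.89*72.6 = 67.35 F

67.35 F


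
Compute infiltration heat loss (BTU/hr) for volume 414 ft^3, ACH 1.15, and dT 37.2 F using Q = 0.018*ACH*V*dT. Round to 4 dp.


Q = 0.018 * 1.15 * 414 * 37.2 = 318.7966 BTU/hr

318.7966 BTU/hr


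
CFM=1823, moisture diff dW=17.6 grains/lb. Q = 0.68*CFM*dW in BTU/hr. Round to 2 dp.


Q = 0.68 * 1823 * 17.6 = 21817.66 BTU/hr

21817.66 BTU/hr


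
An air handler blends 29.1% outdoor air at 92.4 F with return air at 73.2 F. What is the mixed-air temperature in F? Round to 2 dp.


T_mix = 73.2 + (29.1/100)*(92.4-73.2) = 78.79 F

78.79 F


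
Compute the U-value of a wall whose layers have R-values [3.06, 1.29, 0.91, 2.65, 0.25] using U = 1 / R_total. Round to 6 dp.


R_total = 3.06 + 1.29 + 0.91 + 2.65 + 0.25 = 8.16
U = 1/8.16 = 0.122549

0.122549


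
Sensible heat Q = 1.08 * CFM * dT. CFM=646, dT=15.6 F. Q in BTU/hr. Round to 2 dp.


Q = 1.08 * 646 * 15.6 = 10883.81 BTU/hr

10883.81 BTU/hr


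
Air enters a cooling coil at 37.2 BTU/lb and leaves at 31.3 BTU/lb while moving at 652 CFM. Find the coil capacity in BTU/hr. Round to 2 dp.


Q = 4.5 * 652 * (37.2 - 31.3) = 17310.60 BTU/hr

17310.60 BTU/hr


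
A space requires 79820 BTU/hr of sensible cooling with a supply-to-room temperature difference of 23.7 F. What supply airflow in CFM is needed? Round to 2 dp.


CFM = 79820 / (1.08 * 23.7) = 3118.46

3118.46 CFM


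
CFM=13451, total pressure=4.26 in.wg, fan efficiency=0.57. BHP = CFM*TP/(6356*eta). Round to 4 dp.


BHP = 13451 * 4.26 / (6356 * 0.57) = 15.8163 hp

15.8163 hp


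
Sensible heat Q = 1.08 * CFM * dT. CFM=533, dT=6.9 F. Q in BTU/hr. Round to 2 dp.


Q = 1.08 * 533 * 6.9 = 3971.92 BTU/hr

3971.92 BTU/hr


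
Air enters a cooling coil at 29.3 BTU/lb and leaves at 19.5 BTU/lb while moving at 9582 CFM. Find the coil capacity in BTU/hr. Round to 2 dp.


Q = 4.5 * 9582 * (29.3 - 19.5) = 422566.20 BTU/hr

422566.20 BTU/hr


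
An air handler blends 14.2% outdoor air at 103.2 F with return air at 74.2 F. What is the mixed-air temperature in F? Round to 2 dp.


T_mix = 74.2 + (14.2/100)*(103.2-74.2) = 78.32 F

78.32 F


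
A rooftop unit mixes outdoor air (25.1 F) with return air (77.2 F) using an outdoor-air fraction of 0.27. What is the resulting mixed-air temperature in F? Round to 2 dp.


T_mix = 0.27*25.1 + 0.73*77.2 = 63.13 F

63.13 F


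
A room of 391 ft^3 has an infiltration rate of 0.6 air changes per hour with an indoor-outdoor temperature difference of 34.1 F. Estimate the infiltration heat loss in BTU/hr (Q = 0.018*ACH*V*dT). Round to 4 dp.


Q = 0.018 * 0.6 * 391 * 34.1 = 143.9975 BTU/hr

143.9975 BTU/hr


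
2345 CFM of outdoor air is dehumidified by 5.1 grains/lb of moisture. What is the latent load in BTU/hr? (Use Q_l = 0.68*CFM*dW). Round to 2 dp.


Q = 0.68 * 2345 * 5.1 = 8132.46 BTU/hr

8132.46 BTU/hr


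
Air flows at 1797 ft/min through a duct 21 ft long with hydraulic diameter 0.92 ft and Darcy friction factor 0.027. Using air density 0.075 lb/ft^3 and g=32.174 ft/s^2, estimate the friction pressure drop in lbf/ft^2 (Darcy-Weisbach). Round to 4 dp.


v_fps = 1797/60 = 29.95 ft/s
dp = 0.027*(21/0.92)*0.075*29.95^2/(2*32.174) = 0.6443 lbf/ft^2

0.6443 lbf/ft^2


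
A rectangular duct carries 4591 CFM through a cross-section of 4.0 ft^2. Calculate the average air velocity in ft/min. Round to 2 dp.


V = 4591 / 4.0 = 1147.75 ft/min

1147.75 ft/min


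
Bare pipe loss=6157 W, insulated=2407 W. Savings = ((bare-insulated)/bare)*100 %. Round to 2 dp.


Savings = ((6157-2407)/6157)*100 = 60.91 %

60.91 %


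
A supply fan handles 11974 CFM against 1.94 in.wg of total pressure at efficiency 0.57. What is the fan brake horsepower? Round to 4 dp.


BHP = 11974 * 1.94 / (6356 * 0.57) = 6.4118 hp

6.4118 hp


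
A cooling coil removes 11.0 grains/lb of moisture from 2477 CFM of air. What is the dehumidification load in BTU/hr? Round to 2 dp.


Q = 0.68 * 2477 * 11.0 = 18527.96 BTU/hr

18527.96 BTU/hr


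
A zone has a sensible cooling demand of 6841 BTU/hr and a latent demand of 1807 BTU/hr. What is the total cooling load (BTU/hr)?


Qt = 6841 + 1807 = 8648 BTU/hr

8648 BTU/hr


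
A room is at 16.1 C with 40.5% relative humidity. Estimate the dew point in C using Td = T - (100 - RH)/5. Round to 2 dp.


Td = 16.1 - (100-40.5)/5 = 4.20 C

4.20 C


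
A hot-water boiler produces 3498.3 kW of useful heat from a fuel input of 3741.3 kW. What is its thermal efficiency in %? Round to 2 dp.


eta = (3498.3/3741.3)*100 = 93.50 %

93.50 %


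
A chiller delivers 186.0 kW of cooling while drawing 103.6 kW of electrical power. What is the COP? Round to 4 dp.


COP = 186.0 / 103.6 = 1.7954

1.7954


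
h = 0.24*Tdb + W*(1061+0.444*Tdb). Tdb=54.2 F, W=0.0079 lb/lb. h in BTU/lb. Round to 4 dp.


h = 0.24*54.2 + 0.0079*(1061+0.444*54.2) = 21.5800 BTU/lb

21.5800 BTU/lb


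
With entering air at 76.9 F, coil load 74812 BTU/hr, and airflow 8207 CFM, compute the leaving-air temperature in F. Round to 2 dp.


dT = 74812/(1.08*8207) = 8.4404
T_leave = 76.9 - 8.4404 = 68.46 F

68.46 F


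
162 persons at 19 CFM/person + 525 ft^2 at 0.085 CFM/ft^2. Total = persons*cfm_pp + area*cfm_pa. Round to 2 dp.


Total = 162*19 + 525*0.085 = 3122.63 CFM

3122.63 CFM


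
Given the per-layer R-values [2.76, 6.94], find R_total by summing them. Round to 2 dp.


R_total = 2.76 + 6.94 = 9.70

9.70


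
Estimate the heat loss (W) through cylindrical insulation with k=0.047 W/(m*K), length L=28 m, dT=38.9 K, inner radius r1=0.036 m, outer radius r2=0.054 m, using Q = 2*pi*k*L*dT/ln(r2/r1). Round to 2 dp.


Q = 2*pi*0.047*28*38.9/ln(0.054/0.036) = 793.29 W

793.29 W


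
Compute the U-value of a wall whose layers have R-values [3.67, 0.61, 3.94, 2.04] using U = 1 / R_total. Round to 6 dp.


R_total = 3.67 + 0.61 + 3.94 + 2.04 = 10.26
U = 1/10.26 = 0.097466

0.097466


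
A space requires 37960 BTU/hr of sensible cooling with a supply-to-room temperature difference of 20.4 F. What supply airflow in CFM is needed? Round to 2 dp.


CFM = 37960 / (1.08 * 20.4) = 1722.95

1722.95 CFM


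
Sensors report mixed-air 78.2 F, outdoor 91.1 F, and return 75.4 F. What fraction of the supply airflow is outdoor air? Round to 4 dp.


frac = (78.2 - 75.4) / (91.1 - 75.4) = 0.1783

0.1783


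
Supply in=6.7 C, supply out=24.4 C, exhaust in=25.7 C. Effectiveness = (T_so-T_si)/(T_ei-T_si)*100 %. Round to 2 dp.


eff = (24.4-6.7)/(25.7-6.7)*100 = 93.16 %

93.16 %


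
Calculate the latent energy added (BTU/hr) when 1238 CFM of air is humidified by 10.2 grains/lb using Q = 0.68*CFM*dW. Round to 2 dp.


Q = 0.68 * 1238 * 10.2 = 8586.77 BTU/hr

8586.77 BTU/hr


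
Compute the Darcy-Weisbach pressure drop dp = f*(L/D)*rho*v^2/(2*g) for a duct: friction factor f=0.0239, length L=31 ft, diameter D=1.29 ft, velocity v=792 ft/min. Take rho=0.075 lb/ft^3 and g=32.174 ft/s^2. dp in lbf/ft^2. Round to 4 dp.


v_fps = 792/60 = 13.2 ft/s
dp = 0.0239*(31/1.29)*0.075*13.2^2/(2*32.174) = 0.1166 lbf/ft^2

0.1166 lbf/ft^2


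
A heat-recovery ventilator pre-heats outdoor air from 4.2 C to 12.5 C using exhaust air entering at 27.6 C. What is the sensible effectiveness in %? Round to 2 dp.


eff = (12.5-4.2)/(27.6-4.2)*100 = 35.47 %

35.47 %


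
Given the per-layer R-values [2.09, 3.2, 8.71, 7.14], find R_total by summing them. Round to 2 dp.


R_total = 2.09 + 3.2 + 8.71 + 7.14 = 21.14

21.14


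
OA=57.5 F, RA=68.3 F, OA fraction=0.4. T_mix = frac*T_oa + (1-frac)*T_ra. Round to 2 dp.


T_mix = 0.4*57.5 + 0.6*68.3 = 63.98 F

63.98 F


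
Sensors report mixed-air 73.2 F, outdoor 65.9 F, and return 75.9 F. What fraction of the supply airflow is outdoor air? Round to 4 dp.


frac = (73.2 - 75.9) / (65.9 - 75.9) = 0.2700

0.2700


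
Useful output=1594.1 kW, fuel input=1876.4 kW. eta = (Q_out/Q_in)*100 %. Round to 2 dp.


eta = (1594.1/1876.4)*100 = 84.96 %

84.96 %


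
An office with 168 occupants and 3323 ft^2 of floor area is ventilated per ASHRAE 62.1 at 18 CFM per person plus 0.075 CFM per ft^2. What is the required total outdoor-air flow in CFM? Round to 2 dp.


Total = 168*18 + 3323*0.075 = 3273.23 CFM

3273.23 CFM


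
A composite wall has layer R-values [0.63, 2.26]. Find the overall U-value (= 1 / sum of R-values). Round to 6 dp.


R_total = 0.63 + 2.26 = 2.89
U = 1/2.89 = 0.346021

0.346021


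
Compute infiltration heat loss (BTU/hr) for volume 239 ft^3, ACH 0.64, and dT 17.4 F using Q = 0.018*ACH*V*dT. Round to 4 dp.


Q = 0.018 * 0.64 * 239 * 17.4 = 47.9071 BTU/hr

47.9071 BTU/hr


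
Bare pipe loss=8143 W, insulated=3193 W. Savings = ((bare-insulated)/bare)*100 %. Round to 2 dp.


Savings = ((8143-3193)/8143)*100 = 60.79 %

60.79 %


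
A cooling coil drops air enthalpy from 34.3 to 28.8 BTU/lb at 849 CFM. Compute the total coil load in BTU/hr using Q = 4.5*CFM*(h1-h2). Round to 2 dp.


Q = 4.5 * 849 * (34.3 - 28.8) = 21012.75 BTU/hr

21012.75 BTU/hr


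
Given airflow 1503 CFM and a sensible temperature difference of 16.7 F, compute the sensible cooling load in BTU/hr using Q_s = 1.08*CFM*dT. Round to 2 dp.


Q = 1.08 * 1503 * 16.7 = 27108.11 BTU/hr

27108.11 BTU/hr


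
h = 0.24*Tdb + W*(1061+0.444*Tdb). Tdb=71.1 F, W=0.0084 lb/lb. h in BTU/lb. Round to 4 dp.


h = 0.24*71.1 + 0.0084*(1061+0.444*71.1) = 26.2416 BTU/lb

26.2416 BTU/lb


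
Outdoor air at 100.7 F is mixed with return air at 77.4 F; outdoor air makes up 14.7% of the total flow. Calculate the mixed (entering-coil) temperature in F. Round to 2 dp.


T_mix = 77.4 + (14.7/100)*(100.7-77.4) = 80.83 F

80.83 F


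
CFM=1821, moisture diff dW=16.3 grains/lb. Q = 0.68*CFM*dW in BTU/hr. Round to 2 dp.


Q = 0.68 * 1821 * 16.3 = 20183.96 BTU/hr

20183.96 BTU/hr


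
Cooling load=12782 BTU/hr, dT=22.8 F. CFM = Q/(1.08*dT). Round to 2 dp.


CFM = 12782 / (1.08 * 22.8) = 519.09

519.09 CFM


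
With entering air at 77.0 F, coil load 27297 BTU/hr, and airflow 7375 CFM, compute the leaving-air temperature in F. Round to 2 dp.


dT = 27297/(1.08*7375) = 3.4271
T_leave = 77.0 - 3.4271 = 73.57 F

73.57 F


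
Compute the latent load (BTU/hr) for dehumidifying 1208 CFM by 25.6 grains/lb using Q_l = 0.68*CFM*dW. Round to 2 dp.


Q = 0.68 * 1208 * 25.6 = 21028.86 BTU/hr

21028.86 BTU/hr


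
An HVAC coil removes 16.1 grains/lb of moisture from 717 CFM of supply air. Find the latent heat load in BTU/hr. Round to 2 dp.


Q = 0.68 * 717 * 16.1 = 7849.72 BTU/hr

7849.72 BTU/hr


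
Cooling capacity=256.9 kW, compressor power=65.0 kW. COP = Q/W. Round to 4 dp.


COP = 256.9 / 65.0 = 3.9523

3.9523


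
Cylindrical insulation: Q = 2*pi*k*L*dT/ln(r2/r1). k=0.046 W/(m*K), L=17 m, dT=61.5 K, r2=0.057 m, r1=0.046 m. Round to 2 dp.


Q = 2*pi*0.046*17*61.5/ln(0.057/0.046) = 1409.34 W

1409.34 W


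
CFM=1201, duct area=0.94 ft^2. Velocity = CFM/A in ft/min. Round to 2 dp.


V = 1201 / 0.94 = 1277.66 ft/min

1277.66 ft/min


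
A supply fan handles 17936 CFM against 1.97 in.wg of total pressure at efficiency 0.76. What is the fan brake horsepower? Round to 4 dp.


BHP = 17936 * 1.97 / (6356 * 0.76) = 7.3147 hp

7.3147 hp


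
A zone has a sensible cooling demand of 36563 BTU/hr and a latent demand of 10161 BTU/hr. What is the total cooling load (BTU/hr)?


Qt = 36563 + 10161 = 46724 BTU/hr

46724 BTU/hr


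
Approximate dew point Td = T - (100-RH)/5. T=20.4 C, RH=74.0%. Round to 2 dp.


Td = 20.4 - (100-74.0)/5 = 15.20 C

15.20 C


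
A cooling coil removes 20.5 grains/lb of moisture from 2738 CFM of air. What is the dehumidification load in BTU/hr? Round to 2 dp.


Q = 0.68 * 2738 * 20.5 = 38167.72 BTU/hr

38167.72 BTU/hr


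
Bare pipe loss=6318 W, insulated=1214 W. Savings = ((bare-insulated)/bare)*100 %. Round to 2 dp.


Savings = ((6318-1214)/6318)*100 = 80.79 %

80.79 %


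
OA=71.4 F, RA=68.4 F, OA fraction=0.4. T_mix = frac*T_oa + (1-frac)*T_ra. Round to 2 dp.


T_mix = 0.4*71.4 + 0.6*68.4 = 69.60 F

69.60 F


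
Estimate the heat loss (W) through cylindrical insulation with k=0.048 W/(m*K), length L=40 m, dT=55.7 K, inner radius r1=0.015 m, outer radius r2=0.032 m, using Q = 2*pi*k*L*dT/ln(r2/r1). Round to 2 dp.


Q = 2*pi*0.048*40*55.7/ln(0.032/0.015) = 886.84 W

886.84 W


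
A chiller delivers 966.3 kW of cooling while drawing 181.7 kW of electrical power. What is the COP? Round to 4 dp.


COP = 966.3 / 181.7 = 5.3181

5.3181


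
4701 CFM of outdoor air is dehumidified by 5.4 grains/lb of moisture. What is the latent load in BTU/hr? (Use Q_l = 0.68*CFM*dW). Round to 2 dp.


Q = 0.68 * 4701 * 5.4 = 17262.07 BTU/hr

17262.07 BTU/hr


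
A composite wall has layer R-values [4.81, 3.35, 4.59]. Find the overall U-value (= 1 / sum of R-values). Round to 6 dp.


R_total = 4.81 + 3.35 + 4.59 = 12.75
U = 1/12.75 = 0.078431

0.078431


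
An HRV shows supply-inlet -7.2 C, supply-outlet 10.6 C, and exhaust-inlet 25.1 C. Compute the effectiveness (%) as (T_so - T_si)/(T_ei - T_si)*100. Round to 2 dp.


eff = (10.6-(-7.2))/(25.1-(-7.2))*100 = 55.11 %

55.11 %


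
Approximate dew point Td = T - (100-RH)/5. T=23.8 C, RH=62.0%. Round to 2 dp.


Td = 23.8 - (100-62.0)/5 = 16.20 C

16.20 C


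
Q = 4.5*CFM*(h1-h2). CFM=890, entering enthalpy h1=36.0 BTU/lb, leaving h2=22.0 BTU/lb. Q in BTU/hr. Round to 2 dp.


Q = 4.5 * 890 * (36.0 - 22.0) = 56070.00 BTU/hr

56070.00 BTU/hr


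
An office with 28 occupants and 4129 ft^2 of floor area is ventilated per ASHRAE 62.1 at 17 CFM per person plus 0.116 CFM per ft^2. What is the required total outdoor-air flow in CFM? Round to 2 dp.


Total = 28*17 + 4129*0.116 = 954.96 CFM

954.96 CFM


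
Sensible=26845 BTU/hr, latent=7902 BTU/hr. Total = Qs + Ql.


Qt = 26845 + 7902 = 34747 BTU/hr

34747 BTU/hr


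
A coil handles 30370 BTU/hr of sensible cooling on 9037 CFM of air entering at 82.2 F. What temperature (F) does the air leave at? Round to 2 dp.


dT = 30370/(1.08*9037) = 3.1117
T_leave = 82.2 - 3.1117 = 79.09 F

79.09 F


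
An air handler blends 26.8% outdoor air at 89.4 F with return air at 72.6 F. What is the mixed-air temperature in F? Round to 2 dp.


T_mix = 72.6 + (26.8/100)*(89.4-72.6) = 77.10 F

77.10 F


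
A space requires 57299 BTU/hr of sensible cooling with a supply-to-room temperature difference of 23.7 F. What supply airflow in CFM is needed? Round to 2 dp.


CFM = 57299 / (1.08 * 23.7) = 2238.59

2238.59 CFM


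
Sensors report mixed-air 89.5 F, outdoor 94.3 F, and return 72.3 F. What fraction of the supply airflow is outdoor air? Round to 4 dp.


frac = (89.5 - 72.3) / (94.3 - 72.3) = 0.7818

0.7818


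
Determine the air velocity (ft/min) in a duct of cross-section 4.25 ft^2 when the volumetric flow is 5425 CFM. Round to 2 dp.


V = 5425 / 4.25 = 1276.47 ft/min

1276.47 ft/min


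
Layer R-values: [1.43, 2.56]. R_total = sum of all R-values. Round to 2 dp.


R_total = 1.43 + 2.56 = 3.99

3.99


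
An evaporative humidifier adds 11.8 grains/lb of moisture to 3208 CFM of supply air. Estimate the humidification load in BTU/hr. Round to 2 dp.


Q = 0.68 * 3208 * 11.8 = 25740.99 BTU/hr

25740.99 BTU/hr


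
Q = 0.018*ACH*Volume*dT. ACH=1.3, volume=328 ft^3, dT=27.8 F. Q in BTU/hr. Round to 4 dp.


Q = 0.018 * 1.3 * 328 * 27.8 = 213.3706 BTU/hr

213.3706 BTU/hr


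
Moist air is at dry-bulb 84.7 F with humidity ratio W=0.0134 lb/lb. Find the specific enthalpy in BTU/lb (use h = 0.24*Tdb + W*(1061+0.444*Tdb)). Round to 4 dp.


h = 0.24*84.7 + 0.0134*(1061+0.444*84.7) = 35.0493 BTU/lb

35.0493 BTU/lb


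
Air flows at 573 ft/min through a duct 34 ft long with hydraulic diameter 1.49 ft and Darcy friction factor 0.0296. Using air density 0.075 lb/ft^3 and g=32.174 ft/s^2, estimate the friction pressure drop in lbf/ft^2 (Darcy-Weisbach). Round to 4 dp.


v_fps = 573/60 = 9.55 ft/s
dp = 0.0296*(34/1.49)*0.075*9.55^2/(2*32.174) = 0.0718 lbf/ft^2

0.0718 lbf/ft^2


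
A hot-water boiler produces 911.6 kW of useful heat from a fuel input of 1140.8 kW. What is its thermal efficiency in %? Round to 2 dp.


eta = (911.6/1140.8)*100 = 79.91 %

79.91 %


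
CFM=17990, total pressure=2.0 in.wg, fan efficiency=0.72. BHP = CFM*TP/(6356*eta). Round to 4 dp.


BHP = 17990 * 2.0 / (6356 * 0.72) = 7.8622 hp

7.8622 hp


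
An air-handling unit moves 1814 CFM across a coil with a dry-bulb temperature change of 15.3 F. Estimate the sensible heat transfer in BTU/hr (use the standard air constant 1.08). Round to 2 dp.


Q = 1.08 * 1814 * 15.3 = 29974.54 BTU/hr

29974.54 BTU/hr


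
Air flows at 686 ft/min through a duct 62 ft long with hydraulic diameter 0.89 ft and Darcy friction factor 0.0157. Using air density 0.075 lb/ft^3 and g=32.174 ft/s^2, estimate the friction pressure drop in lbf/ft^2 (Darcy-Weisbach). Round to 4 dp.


v_fps = 686/60 = 11.4333 ft/s
dp = 0.0157*(62/0.89)*0.075*11.4333^2/(2*32.174) = 0.1666 lbf/ft^2

0.1666 lbf/ft^2


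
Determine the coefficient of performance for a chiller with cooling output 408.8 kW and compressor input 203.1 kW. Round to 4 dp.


COP = 408.8 / 203.1 = 2.0128

2.0128


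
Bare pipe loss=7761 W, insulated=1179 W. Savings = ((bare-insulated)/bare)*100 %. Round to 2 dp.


Savings = ((7761-1179)/7761)*100 = 84.81 %

84.81 %


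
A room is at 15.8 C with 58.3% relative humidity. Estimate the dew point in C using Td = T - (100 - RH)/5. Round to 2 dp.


Td = 15.8 - (100-58.3)/5 = 7.46 C

7.46 C


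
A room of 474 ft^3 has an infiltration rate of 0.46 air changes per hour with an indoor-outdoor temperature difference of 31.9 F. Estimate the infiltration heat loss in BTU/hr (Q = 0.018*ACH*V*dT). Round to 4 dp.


Q = 0.018 * 0.46 * 474 * 31.9 = 125.1986 BTU/hr

125.1986 BTU/hr


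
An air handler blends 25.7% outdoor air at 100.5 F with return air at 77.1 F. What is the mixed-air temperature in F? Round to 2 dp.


T_mix = 77.1 + (25.7/100)*(100.5-77.1) = 83.11 F

83.11 F


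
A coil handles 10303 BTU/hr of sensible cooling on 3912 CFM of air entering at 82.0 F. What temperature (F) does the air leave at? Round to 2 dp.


dT = 10303/(1.08*3912) = 2.4386
T_leave = 82.0 - 2.4386 = 79.56 F

79.56 F


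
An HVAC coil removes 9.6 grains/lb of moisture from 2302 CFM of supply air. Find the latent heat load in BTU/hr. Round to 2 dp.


Q = 0.68 * 2302 * 9.6 = 15027.46 BTU/hr

15027.46 BTU/hr


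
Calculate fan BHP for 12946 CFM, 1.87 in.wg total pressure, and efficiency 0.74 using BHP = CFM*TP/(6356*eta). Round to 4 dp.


BHP = 12946 * 1.87 / (6356 * 0.74) = 5.1471 hp

5.1471 hp


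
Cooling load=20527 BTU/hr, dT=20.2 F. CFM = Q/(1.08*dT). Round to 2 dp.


CFM = 20527 / (1.08 * 20.2) = 940.91

940.91 CFM


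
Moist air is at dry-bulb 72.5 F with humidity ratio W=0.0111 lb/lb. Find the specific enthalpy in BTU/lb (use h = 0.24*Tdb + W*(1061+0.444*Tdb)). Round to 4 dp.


h = 0.24*72.5 + 0.0111*(1061+0.444*72.5) = 29.5344 BTU/lb

29.5344 BTU/lb


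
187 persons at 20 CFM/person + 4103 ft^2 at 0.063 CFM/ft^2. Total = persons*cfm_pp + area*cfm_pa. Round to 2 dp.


Total = 187*20 + 4103*0.063 = 3998.49 CFM

3998.49 CFM


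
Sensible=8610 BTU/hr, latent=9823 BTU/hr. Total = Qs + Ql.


Qt = 8610 + 9823 = 18433 BTU/hr

18433 BTU/hr


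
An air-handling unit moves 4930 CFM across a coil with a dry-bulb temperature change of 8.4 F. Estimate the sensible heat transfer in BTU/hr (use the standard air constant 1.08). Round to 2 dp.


Q = 1.08 * 4930 * 8.4 = 44724.96 BTU/hr

44724.96 BTU/hr


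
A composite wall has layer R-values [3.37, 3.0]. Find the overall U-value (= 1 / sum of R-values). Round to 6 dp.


R_total = 3.37 + 3.0 = 6.37
U = 1/6.37 = 0.156986

0.156986


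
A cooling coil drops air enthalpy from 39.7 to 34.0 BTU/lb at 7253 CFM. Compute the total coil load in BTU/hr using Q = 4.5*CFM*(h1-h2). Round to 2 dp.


Q = 4.5 * 7253 * (39.7 - 34.0) = 186039.45 BTU/hr

186039.45 BTU/hr


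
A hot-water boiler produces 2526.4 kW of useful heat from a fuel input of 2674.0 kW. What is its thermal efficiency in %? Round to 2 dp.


eta = (2526.4/2674.0)*100 = 94.48 %

94.48 %


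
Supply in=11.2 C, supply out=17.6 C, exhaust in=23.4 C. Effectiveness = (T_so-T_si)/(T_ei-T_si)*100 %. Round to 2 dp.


eff = (17.6-11.2)/(23.4-11.2)*100 = 52.46 %

52.46 %


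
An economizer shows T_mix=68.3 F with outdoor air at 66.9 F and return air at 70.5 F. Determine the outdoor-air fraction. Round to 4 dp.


frac = (68.3 - 70.5) / (66.9 - 70.5) = 0.6111

0.6111


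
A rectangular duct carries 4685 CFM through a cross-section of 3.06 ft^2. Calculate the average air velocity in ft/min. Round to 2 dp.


V = 4685 / 3.06 = 1531.05 ft/min

1531.05 ft/min


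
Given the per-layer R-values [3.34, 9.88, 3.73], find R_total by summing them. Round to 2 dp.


R_total = 3.34 + 9.88 + 3.73 = 16.95

16.95


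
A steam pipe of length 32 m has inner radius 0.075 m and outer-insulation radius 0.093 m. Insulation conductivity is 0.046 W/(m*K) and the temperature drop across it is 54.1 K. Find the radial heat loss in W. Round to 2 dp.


Q = 2*pi*0.046*32*54.1/ln(0.093/0.075) = 2326.06 W

2326.06 W


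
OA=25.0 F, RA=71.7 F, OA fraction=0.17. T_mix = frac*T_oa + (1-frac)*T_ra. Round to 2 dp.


T_mix = 0.17*25.0 + 0.83*71.7 = 63.76 F

63.76 F


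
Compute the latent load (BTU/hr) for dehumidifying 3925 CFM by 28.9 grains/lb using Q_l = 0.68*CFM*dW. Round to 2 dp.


Q = 0.68 * 3925 * 28.9 = 77134.10 BTU/hr

77134.10 BTU/hr


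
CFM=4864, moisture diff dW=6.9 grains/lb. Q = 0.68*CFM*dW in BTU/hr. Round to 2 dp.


Q = 0.68 * 4864 * 6.9 = 22821.89 BTU/hr

22821.89 BTU/hr


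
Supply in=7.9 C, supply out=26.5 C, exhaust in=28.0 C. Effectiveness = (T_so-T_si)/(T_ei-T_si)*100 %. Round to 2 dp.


eff = (26.5-7.9)/(28.0-7.9)*100 = 92.54 %

92.54 %


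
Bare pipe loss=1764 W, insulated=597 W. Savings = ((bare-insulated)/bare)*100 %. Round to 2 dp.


Savings = ((1764-597)/1764)*100 = 66.16 %

66.16 %


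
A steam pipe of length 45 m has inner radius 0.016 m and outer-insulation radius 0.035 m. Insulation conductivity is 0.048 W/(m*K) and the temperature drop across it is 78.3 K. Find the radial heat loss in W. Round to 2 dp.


Q = 2*pi*0.048*45*78.3/ln(0.035/0.016) = 1357.59 W

1357.59 W


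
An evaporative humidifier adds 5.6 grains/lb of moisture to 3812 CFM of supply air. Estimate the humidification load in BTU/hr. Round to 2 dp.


Q = 0.68 * 3812 * 5.6 = 14516.10 BTU/hr

14516.10 BTU/hr


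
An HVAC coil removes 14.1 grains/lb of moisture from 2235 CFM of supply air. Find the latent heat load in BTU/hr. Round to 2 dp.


Q = 0.68 * 2235 * 14.1 = 21429.18 BTU/hr

21429.18 BTU/hr


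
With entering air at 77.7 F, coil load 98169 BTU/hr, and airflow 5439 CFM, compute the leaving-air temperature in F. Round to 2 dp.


dT = 98169/(1.08*5439) = 16.7121
T_leave = 77.7 - 16.7121 = 60.99 F

60.99 F


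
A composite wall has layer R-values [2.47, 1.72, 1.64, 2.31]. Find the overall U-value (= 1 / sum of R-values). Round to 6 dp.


R_total = 2.47 + 1.72 + 1.64 + 2.31 = 8.14
U = 1/8.14 = 0.122850

0.122850


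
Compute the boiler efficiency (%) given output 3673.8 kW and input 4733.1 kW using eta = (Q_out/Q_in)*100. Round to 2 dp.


eta = (3673.8/4733.1)*100 = 77.62 %

77.62 %


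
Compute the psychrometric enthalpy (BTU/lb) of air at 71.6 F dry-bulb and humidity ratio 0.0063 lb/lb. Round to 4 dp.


h = 0.24*71.6 + 0.0063*(1061+0.444*71.6) = 24.0686 BTU/lb

24.0686 BTU/lb


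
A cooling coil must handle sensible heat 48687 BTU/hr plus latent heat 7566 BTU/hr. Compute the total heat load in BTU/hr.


Qt = 48687 + 7566 = 56253 BTU/hr

56253 BTU/hr


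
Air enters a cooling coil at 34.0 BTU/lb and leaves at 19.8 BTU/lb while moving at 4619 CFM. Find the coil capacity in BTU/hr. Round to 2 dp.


Q = 4.5 * 4619 * (34.0 - 19.8) = 295154.10 BTU/hr

295154.10 BTU/hr


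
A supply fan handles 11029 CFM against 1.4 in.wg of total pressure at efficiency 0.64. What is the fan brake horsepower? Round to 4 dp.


BHP = 11029 * 1.4 / (6356 * 0.64) = 3.7958 hp

3.7958 hp


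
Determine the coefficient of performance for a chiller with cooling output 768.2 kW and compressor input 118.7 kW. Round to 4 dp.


COP = 768.2 / 118.7 = 6.4718

6.4718


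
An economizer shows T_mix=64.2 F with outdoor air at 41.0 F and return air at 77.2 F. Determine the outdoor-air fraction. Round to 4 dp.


frac = (64.2 - 77.2) / (41.0 - 77.2) = 0.3591

0.3591


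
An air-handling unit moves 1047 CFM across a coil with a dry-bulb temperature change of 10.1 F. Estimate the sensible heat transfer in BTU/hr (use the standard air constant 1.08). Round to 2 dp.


Q = 1.08 * 1047 * 10.1 = 11420.68 BTU/hr

11420.68 BTU/hr


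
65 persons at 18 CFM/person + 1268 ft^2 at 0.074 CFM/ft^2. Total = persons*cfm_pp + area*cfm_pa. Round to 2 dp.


Total = 65*18 + 1268*0.074 = 1263.83 CFM

1263.83 CFM


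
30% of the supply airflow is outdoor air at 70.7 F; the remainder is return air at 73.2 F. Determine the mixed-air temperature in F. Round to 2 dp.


T_mix = 0.3*70.7 + 0.7*73.2 = 72.45 F

72.45 F


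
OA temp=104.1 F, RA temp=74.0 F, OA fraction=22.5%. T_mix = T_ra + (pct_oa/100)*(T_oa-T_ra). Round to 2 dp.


T_mix = 74.0 + (22.5/100)*(104.1-74.0) = 80.77 F

80.77 F


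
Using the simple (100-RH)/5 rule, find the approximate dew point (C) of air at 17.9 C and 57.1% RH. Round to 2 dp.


Td = 17.9 - (100-57.1)/5 = 9.32 C

9.32 C


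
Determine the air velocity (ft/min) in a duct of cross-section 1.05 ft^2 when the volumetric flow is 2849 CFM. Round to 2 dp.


V = 2849 / 1.05 = 2713.33 ft/min

2713.33 ft/min


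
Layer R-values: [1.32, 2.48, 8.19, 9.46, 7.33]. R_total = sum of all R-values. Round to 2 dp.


R_total = 1.32 + 2.48 + 8.19 + 9.46 + 7.33 = 28.78

28.78


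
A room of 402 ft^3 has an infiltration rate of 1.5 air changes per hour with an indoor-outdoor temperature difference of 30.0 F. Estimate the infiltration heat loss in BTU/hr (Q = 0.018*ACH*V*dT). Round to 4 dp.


Q = 0.018 * 1.5 * 402 * 30.0 = 325.6200 BTU/hr

325.6200 BTU/hr


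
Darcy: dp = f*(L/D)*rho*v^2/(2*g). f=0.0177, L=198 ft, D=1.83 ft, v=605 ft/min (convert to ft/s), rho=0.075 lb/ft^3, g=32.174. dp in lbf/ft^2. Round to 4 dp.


v_fps = 605/60 = 10.0833 ft/s
dp = 0.0177*(198/1.83)*0.075*10.0833^2/(2*32.174) = 0.2269 lbf/ft^2

0.2269 lbf/ft^2


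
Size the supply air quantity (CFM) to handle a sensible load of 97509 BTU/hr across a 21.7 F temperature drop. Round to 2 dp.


CFM = 97509 / (1.08 * 21.7) = 4160.65

4160.65 CFM


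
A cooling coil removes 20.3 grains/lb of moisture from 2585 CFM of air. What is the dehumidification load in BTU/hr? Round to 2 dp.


Q = 0.68 * 2585 * 20.3 = 35683.34 BTU/hr

35683.34 BTU/hr


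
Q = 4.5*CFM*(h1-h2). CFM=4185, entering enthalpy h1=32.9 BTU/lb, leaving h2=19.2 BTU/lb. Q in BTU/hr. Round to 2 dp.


Q = 4.5 * 4185 * (32.9 - 19.2) = 258005.25 BTU/hr

258005.25 BTU/hr


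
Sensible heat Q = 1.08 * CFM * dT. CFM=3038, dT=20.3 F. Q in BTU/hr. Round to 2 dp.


Q = 1.08 * 3038 * 20.3 = 66605.11 BTU/hr

66605.11 BTU/hr


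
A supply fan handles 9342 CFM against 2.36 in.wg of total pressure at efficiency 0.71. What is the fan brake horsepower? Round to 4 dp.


BHP = 9342 * 2.36 / (6356 * 0.71) = 4.8855 hp

4.8855 hp


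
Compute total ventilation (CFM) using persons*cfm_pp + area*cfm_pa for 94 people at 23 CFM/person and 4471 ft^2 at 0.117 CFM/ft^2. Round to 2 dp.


Total = 94*23 + 4471*0.117 = 2685.11 CFM

2685.11 CFM


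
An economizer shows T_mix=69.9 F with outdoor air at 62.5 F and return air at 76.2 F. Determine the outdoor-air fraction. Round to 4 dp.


frac = (69.9 - 76.2) / (62.5 - 76.2) = 0.4599

0.4599


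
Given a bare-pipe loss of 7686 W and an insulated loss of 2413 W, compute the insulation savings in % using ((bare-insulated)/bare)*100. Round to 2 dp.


Savings = ((7686-2413)/7686)*100 = 68.61 %

68.61 %


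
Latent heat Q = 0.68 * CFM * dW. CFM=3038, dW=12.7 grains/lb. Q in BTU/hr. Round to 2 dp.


Q = 0.68 * 3038 * 12.7 = 26236.17 BTU/hr

26236.17 BTU/hr


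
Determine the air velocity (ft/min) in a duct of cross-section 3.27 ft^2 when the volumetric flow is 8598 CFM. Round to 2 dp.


V = 8598 / 3.27 = 2629.36 ft/min

2629.36 ft/min


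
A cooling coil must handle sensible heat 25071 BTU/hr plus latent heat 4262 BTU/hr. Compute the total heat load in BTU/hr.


Qt = 25071 + 4262 = 29333 BTU/hr

29333 BTU/hr


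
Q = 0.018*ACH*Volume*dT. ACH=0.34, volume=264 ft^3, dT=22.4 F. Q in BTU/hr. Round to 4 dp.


Q = 0.018 * 0.34 * 264 * 22.4 = 36.1912 BTU/hr

36.1912 BTU/hr


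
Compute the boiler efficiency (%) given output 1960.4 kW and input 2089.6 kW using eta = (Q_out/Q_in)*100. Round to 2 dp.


eta = (1960.4/2089.6)*100 = 93.82 %

93.82 %


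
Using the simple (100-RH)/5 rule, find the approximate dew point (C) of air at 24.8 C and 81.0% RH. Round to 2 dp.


Td = 24.8 - (100-81.0)/5 = 21.00 C

21.00 C


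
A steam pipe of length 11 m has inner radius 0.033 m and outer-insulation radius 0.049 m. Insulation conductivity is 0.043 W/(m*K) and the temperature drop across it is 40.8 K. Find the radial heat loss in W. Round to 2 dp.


Q = 2*pi*0.043*11*40.8/ln(0.049/0.033) = 306.73 W

306.73 W


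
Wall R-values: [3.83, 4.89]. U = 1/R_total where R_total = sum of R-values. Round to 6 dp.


R_total = 3.83 + 4.89 = 8.72
U = 1/8.72 = 0.114679

0.114679


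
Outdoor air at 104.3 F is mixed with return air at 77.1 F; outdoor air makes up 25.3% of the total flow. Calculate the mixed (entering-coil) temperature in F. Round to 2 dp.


T_mix = 77.1 + (25.3/100)*(104.3-77.1) = 83.98 F

83.98 F


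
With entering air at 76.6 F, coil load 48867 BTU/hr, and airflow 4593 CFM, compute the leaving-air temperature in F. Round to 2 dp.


dT = 48867/(1.08*4593) = 9.8513
T_leave = 76.6 - 9.8513 = 66.75 F

66.75 F


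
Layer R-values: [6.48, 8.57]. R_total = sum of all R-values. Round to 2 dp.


R_total = 6.48 + 8.57 = 15.05

15.05


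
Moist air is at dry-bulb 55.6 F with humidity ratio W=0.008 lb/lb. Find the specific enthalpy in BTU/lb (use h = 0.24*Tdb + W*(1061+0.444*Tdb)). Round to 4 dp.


h = 0.24*55.6 + 0.008*(1061+0.444*55.6) = 22.0295 BTU/lb

22.0295 BTU/lb


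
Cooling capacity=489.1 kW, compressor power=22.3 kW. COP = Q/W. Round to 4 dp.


COP = 489.1 / 22.3 = 21.9327

21.9327


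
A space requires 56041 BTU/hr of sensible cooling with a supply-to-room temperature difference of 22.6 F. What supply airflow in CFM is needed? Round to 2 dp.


CFM = 56041 / (1.08 * 22.6) = 2296.01

2296.01 CFM


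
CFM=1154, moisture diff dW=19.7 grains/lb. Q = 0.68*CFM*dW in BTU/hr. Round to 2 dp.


Q = 0.68 * 1154 * 19.7 = 15458.98 BTU/hr

15458.98 BTU/hr


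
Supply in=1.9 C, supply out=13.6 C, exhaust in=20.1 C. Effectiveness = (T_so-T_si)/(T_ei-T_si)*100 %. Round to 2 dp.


eff = (13.6-1.9)/(20.1-1.9)*100 = 64.29 %

64.29 %


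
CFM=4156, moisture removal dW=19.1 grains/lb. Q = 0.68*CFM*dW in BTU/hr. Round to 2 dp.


Q = 0.68 * 4156 * 19.1 = 53978.13 BTU/hr

53978.13 BTU/hr


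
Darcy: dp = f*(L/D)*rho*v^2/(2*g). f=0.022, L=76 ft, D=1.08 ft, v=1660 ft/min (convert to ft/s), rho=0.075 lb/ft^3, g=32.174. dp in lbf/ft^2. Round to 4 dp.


v_fps = 1660/60 = 27.6667 ft/s
dp = 0.022*(76/1.08)*0.075*27.6667^2/(2*32.174) = 1.3812 lbf/ft^2

1.3812 lbf/ft^2


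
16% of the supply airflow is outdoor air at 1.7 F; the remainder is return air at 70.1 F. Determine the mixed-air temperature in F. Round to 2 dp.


T_mix = 0.16*1.7 + 0.84*70.1 = 59.16 F

59.16 F


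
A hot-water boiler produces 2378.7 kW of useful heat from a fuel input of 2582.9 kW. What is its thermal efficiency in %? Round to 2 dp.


eta = (2378.7/2582.9)*100 = 92.09 %

92.09 %


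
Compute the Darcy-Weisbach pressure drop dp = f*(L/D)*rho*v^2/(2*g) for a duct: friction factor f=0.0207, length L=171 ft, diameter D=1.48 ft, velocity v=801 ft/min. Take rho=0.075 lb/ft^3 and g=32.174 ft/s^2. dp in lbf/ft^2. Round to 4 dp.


v_fps = 801/60 = 13.35 ft/s
dp = 0.0207*(171/1.48)*0.075*13.35^2/(2*32.174) = 0.4968 lbf/ft^2

0.4968 lbf/ft^2


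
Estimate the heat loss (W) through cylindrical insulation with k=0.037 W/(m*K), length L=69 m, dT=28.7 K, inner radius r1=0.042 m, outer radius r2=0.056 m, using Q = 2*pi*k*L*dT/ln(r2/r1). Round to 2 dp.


Q = 2*pi*0.037*69*28.7/ln(0.056/0.042) = 1600.29 W

1600.29 W


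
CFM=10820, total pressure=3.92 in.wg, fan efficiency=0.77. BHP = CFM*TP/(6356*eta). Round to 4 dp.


BHP = 10820 * 3.92 / (6356 * 0.77) = 8.6664 hp

8.6664 hp


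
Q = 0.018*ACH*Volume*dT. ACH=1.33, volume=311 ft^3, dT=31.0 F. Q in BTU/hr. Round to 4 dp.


Q = 0.018 * 1.33 * 311 * 31.0 = 230.8055 BTU/hr

230.8055 BTU/hr


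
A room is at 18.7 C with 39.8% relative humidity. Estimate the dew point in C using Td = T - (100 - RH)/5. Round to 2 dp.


Td = 18.7 - (100-39.8)/5 = 6.66 C

6.66 C


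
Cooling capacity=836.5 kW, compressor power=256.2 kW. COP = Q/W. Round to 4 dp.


COP = 836.5 / 256.2 = 3.2650

3.2650


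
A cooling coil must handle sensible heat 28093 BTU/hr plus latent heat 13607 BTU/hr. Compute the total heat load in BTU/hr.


Qt = 28093 + 13607 = 41700 BTU/hr

41700 BTU/hr


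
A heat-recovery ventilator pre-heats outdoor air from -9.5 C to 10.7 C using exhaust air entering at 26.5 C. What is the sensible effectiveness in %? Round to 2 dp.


eff = (10.7-(-9.5))/(26.5-(-9.5))*100 = 56.11 %

56.11 %


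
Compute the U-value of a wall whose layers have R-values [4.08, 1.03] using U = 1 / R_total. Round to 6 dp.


R_total = 4.08 + 1.03 = 5.11
U = 1/5.11 = 0.195695

0.195695


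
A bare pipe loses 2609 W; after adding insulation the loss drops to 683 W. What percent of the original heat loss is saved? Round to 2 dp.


Savings = ((2609-683)/2609)*100 = 73.82 %

73.82 %


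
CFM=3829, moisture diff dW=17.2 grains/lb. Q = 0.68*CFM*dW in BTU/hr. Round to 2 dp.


Q = 0.68 * 3829 * 17.2 = 44783.98 BTU/hr

44783.98 BTU/hr


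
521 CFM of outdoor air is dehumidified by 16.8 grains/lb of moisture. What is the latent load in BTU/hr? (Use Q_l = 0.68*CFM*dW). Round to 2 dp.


Q = 0.68 * 521 * 16.8 = 5951.90 BTU/hr

5951.90 BTU/hr


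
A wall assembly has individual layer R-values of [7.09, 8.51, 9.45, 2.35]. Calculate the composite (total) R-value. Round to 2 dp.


R_total = 7.09 + 8.51 + 9.45 + 2.35 = 27.40

27.40


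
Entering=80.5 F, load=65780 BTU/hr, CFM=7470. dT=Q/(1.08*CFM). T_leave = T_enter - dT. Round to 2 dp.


dT = 65780/(1.08*7470) = 8.1536
T_leave = 80.5 - 8.1536 = 72.35 F

72.35 F


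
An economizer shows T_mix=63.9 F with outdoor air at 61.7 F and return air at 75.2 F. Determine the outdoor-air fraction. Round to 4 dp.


frac = (63.9 - 75.2) / (61.7 - 75.2) = 0.8370

0.8370


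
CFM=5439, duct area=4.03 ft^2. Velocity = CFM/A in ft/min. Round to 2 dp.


V = 5439 / 4.03 = 1349.63 ft/min

1349.63 ft/min


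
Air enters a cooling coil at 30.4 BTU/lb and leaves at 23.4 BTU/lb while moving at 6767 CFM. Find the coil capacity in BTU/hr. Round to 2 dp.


Q = 4.5 * 6767 * (30.4 - 23.4) = 213160.50 BTU/hr

213160.50 BTU/hr


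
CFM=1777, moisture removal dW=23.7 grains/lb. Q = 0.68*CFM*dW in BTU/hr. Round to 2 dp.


Q = 0.68 * 1777 * 23.7 = 28638.13 BTU/hr

28638.13 BTU/hr
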